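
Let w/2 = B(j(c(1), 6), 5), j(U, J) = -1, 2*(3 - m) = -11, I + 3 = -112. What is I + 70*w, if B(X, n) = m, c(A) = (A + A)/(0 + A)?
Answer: 1075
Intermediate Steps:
I = -115 (I = -3 - 112 = -115)
m = 17/2 (m = 3 - 1/2*(-11) = 3 + 11/2 = 17/2 ≈ 8.5000)
c(A) = 2 (c(A) = (2*A)/A = 2)
B(X, n) = 17/2
w = 17 (w = 2*(17/2) = 17)
I + 70*w = -115 + 70*17 = -115 + 1190 = 1075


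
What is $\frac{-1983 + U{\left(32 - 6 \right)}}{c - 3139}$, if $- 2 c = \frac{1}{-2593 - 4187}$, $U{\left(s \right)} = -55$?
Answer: $\frac{27635280}{42564839} \approx 0.64925$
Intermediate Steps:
$c = \frac{1}{13560}$ ($c = - \frac{1}{2 \left(-2593 - 4187\right)} = - \frac{1}{2 \left(-6780\right)} = \left(- \frac{1}{2}\right) \left(- \frac{1}{6780}\right) = \frac{1}{13560} \approx 7.3746 \cdot 10^{-5}$)
$\frac{-1983 + U{\left(32 - 6 \right)}}{c - 3139} = \frac{-1983 - 55}{\frac{1}{13560} - 3139} = - \frac{2038}{- \frac{42564839}{13560}} = \left(-2038\right) \left(- \frac{13560}{42564839}\right) = \frac{27635280}{42564839}$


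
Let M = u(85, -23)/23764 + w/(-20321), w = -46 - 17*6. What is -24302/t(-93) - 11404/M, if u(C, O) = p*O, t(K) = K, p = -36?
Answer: -127916147492962/472971495 ≈ -2.7045e+5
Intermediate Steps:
u(C, O) = -36*O
w = -148 (w = -46 - 102 = -148)
M = 5085715/120727061 (M = -36*(-23)/23764 - 148/(-20321) = 828*(1/23764) - 148*(-1/20321) = 207/5941 + 148/20321 = 5085715/120727061 ≈ 0.042126)
-24302/t(-93) - 11404/M = -24302/(-93) - 11404/5085715/120727061 = -24302*(-1/93) - 11404*120727061/5085715 = 24302/93 - 1376771403644/5085715 = -127916147492962/472971495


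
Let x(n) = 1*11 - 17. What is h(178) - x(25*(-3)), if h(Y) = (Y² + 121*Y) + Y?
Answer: 53406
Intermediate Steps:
h(Y) = Y² + 122*Y
x(n) = -6 (x(n) = 11 - 17 = -6)
h(178) - x(25*(-3)) = 178*(122 + 178) - 1*(-6) = 178*300 + 6 = 53400 + 6 = 53406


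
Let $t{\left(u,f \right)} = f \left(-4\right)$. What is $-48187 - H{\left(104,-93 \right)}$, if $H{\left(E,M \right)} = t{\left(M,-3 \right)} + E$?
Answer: $-48303$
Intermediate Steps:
$t{\left(u,f \right)} = - 4 f$
$H{\left(E,M \right)} = 12 + E$ ($H{\left(E,M \right)} = \left(-4\right) \left(-3\right) + E = 12 + E$)
$-48187 - H{\left(104,-93 \right)} = -48187 - \left(12 + 104\right) = -48187 - 116 = -48303$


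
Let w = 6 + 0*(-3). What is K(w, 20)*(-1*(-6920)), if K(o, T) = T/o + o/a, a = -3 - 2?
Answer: 44288/3 ≈ 14763.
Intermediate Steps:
a = -5
w = 6 (w = 6 + 0 = 6)
K(o, T) = -o/5 + T/o (K(o, T) = T/o + o/(-5) = T/o + o*(-⅕) = T/o - o/5 = -o/5 + T/o)
K(w, 20)*(-1*(-6920)) = (-⅕*6 + 20/6)*(-1*(-6920)) = (-6/5 + 20*(⅙))*6920 = (-6/5 + 10/3)*6920 = (32/15)*6920 = 44288/3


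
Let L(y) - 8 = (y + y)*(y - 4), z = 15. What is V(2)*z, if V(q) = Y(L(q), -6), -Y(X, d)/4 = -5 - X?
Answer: 300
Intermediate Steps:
L(y) = 8 + 2*y*(-4 + y) (L(y) = 8 + (y + y)*(y - 4) = 8 + (2*y)*(-4 + y) = 8 + 2*y*(-4 + y))
Y(X, d) = 20 + 4*X (Y(X, d) = -4*(-5 - X) = 20 + 4*X)
V(q) = 52 - 32*q + 8*q² (V(q) = 20 + 4*(8 - 8*q + 2*q²) = 20 + (32 - 32*q + 8*q²) = 52 - 32*q + 8*q²)
V(2)*z = (52 - 32*2 + 8*2²)*15 = (52 - 64 + 8*4)*15 = (52 - 64 + 32)*15 = 20*15 = 300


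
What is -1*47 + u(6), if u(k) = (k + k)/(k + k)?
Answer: -46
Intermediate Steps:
u(k) = 1 (u(k) = (2*k)/((2*k)) = (2*k)*(1/(2*k)) = 1)
-1*47 + u(6) = -1*47 + 1 = -47 + 1 = -46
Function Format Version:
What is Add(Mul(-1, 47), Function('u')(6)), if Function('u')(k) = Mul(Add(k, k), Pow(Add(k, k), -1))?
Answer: -46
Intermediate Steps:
Function('u')(k) = 1 (Function('u')(k) = Mul(Mul(2, k), Pow(Mul(2, k), -1)) = Mul(Mul(2, k), Mul(Rational(1, 2), Pow(k, -1))) = 1)
Add(Mul(-1, 47), Function('u')(6)) = Add(Mul(-1, 47), 1) = Add(-47, 1) = -46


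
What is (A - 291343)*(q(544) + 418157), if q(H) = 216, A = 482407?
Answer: 79936018872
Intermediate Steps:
(A - 291343)*(q(544) + 418157) = (482407 - 291343)*(216 + 418157) = 191064*418373 = 79936018872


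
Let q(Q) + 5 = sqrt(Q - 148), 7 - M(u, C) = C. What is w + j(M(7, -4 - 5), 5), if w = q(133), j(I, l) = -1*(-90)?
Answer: 85 + I*sqrt(15) ≈ 85.0 + 3.873*I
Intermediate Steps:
M(u, C) = 7 - C
q(Q) = -5 + sqrt(-148 + Q) (q(Q) = -5 + sqrt(Q - 148) = -5 + sqrt(-148 + Q))
j(I, l) = 90
w = -5 + I*sqrt(15) (w = -5 + sqrt(-148 + 133) = -5 + sqrt(-15) = -5 + I*sqrt(15) ≈ -5.0 + 3.873*I)
w + j(M(7, -4 - 5), 5) = (-5 + I*sqrt(15)) + 90 = 85 + I*sqrt(15)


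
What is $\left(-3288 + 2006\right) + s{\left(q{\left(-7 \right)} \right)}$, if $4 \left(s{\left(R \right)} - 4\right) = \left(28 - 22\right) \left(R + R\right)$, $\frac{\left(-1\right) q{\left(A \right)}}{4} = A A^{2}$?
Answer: $2838$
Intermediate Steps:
$q{\left(A \right)} = - 4 A^{3}$ ($q{\left(A \right)} = - 4 A A^{2} = - 4 A^{3}$)
$s{\left(R \right)} = 4 + 3 R$ ($s{\left(R \right)} = 4 + \frac{\left(28 - 22\right) \left(R + R\right)}{4} = 4 + \frac{6 \cdot 2 R}{4} = 4 + \frac{12 R}{4} = 4 + 3 R$)
$\left(-3288 + 2006\right) + s{\left(q{\left(-7 \right)} \right)} = \left(-3288 + 2006\right) + \left(4 + 3 \left(- 4 \left(-7\right)^{3}\right)\right) = -1282 + \left(4 + 3 \left(\left(-4\right) \left(-343\right)\right)\right) = -1282 + \left(4 + 3 \cdot 1372\right) = -1282 + \left(4 + 4116\right) = -1282 + 4120 = 2838$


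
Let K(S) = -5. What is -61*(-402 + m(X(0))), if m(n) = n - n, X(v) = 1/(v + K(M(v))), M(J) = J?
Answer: 24522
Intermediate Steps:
X(v) = 1/(-5 + v) (X(v) = 1/(v - 5) = 1/(-5 + v))
m(n) = 0
-61*(-402 + m(X(0))) = -61*(-402 + 0) = -61*(-402) = 24522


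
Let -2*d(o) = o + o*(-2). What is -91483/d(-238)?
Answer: 13069/17 ≈ 768.76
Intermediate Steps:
d(o) = o/2 (d(o) = -(o + o*(-2))/2 = -(o - 2*o)/2 = -(-1)*o/2 = o/2)
-91483/d(-238) = -91483/((½)*(-238)) = -91483/(-119) = -91483*(-1/119) = 13069/17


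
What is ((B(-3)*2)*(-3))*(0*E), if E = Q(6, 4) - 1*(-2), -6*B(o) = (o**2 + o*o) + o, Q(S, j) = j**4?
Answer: 0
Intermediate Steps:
B(o) = -o**2/3 - o/6 (B(o) = -((o**2 + o*o) + o)/6 = -((o**2 + o**2) + o)/6 = -(2*o**2 + o)/6 = -(o + 2*o**2)/6 = -o**2/3 - o/6)
E = 258 (E = 4**4 - 1*(-2) = 256 + 2 = 258)
((B(-3)*2)*(-3))*(0*E) = ((-1/6*(-3)*(1 + 2*(-3))*2)*(-3))*(0*258) = ((-1/6*(-3)*(1 - 6)*2)*(-3))*0 = ((-1/6*(-3)*(-5)*2)*(-3))*0 = (-5/2*2*(-3))*0 = -5*(-3)*0 = 15*0 = 0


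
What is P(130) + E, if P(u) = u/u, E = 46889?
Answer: 46890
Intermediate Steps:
P(u) = 1
P(130) + E = 1 + 46889 = 46890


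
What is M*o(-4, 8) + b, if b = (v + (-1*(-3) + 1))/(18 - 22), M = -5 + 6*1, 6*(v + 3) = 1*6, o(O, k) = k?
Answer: 15/2 ≈ 7.5000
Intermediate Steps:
v = -2 (v = -3 + (1*6)/6 = -3 + (⅙)*6 = -3 + 1 = -2)
M = 1 (M = -5 + 6 = 1)
b = -½ (b = (-2 + (-1*(-3) + 1))/(18 - 22) = (-2 + (3 + 1))/(-4) = (-2 + 4)*(-¼) = 2*(-¼) = -½ ≈ -0.50000)
M*o(-4, 8) + b = 1*8 - ½ = 8 - ½ = 15/2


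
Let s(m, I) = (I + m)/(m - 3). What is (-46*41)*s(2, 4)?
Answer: 11316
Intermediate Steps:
s(m, I) = (I + m)/(-3 + m)
(-46*41)*s(2, 4) = (-46*41)*((4 + 2)/(-3 + 2)) = -1886*6/(-1) = -(-1886)*6 = -1886*(-6) = 11316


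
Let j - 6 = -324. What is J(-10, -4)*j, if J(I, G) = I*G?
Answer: -12720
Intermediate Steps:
J(I, G) = G*I
j = -318 (j = 6 - 324 = -318)
J(-10, -4)*j = -4*(-10)*(-318) = 40*(-318) = -12720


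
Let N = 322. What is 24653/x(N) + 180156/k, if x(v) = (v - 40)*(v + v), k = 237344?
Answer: 150660205/168373317 ≈ 0.89480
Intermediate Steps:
x(v) = 2*v*(-40 + v) (x(v) = (-40 + v)*(2*v) = 2*v*(-40 + v))
24653/x(N) + 180156/k = 24653/((2*322*(-40 + 322))) + 180156/237344 = 24653/((2*322*282)) + 180156*(1/237344) = 24653/181608 + 45039/59336 = 150660205/168373317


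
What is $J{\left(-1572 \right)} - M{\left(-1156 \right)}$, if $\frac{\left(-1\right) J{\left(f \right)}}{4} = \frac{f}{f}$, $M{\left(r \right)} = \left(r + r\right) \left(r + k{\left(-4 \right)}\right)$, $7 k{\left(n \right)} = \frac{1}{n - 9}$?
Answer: $- \frac{243215828}{91} \approx -2.6727 \cdot 10^{6}$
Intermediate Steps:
$k{\left(n \right)} = \frac{1}{7 \left(-9 + n\right)}$ ($k{\left(n \right)} = \frac{1}{7 \left(n - 9\right)} = \frac{1}{7 \left(-9 + n\right)}$)
$M{\left(r \right)} = 2 r \left(- \frac{1}{91} + r\right)$ ($M{\left(r \right)} = \left(r + r\right) \left(r + \frac{1}{7 \left(-9 - 4\right)}\right) = 2 r \left(r + \frac{1}{7 \left(-13\right)}\right) = 2 r \left(r + \frac{1}{7} \left(- \frac{1}{13}\right)\right) = 2 r \left(r - \frac{1}{91}\right) = 2 r \left(- \frac{1}{91} + r\right)$)
$J{\left(f \right)} = -4$ ($J{\left(f \right)} = - 4 \frac{f}{f} = \left(-4\right) 1 = -4$)
$J{\left(-1572 \right)} - M{\left(-1156 \right)} = -4 - \frac{2}{91} \left(-1156\right) \left(-1 + 91 \left(-1156\right)\right) = -4 - \frac{2}{91} \left(-1156\right) \left(-1 - 105196\right) = -4 - \frac{2}{91} \left(-1156\right) \left(-105197\right) = -4 - \frac{243215464}{91} = - \frac{243215828}{91}$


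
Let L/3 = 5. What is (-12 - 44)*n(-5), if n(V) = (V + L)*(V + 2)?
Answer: 1680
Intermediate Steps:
L = 15 (L = 3*5 = 15)
n(V) = (2 + V)*(15 + V) (n(V) = (V + 15)*(V + 2) = (15 + V)*(2 + V) = (2 + V)*(15 + V))
(-12 - 44)*n(-5) = (-12 - 44)*(30 + (-5)² + 17*(-5)) = -56*(30 + 25 - 85) = -56*(-30) = 1680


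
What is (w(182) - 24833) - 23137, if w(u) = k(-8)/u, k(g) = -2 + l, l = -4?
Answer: -4365273/91 ≈ -47970.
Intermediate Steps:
k(g) = -6 (k(g) = -2 - 4 = -6)
w(u) = -6/u
(w(182) - 24833) - 23137 = (-6/182 - 24833) - 23137 = (-6*1/182 - 24833) - 23137 = (-3/91 - 24833) - 23137 = -2259806/91 - 23137 = -4365273/91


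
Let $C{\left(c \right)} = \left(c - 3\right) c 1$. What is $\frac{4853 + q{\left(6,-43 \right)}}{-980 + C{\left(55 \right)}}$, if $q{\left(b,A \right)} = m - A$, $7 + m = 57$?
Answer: $\frac{2473}{940} \approx 2.6309$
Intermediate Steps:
$m = 50$ ($m = -7 + 57 = 50$)
$q{\left(b,A \right)} = 50 - A$
$C{\left(c \right)} = c \left(-3 + c\right)$ ($C{\left(c \right)} = \left(c - 3\right) c 1 = \left(-3 + c\right) c 1 = c \left(-3 + c\right) 1 = c \left(-3 + c\right)$)
$\frac{4853 + q{\left(6,-43 \right)}}{-980 + C{\left(55 \right)}} = \frac{4853 + \left(50 - -43\right)}{-980 + 55 \left(-3 + 55\right)} = \frac{4853 + \left(50 + 43\right)}{-980 + 55 \cdot 52} = \frac{4853 + 93}{-980 + 2860} = \frac{4946}{1880} = 4946 \cdot \frac{1}{1880} = \frac{2473}{940}$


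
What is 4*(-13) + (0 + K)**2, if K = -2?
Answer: -48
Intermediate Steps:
4*(-13) + (0 + K)**2 = 4*(-13) + (0 - 2)**2 = -52 + (-2)**2 = -52 + 4 = -48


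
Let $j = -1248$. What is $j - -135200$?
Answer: $133952$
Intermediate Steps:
$j - -135200 = -1248 - -135200 = -1248 + 135200 = 133952$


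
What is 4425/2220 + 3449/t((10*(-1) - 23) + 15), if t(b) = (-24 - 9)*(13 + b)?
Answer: 559127/24420 ≈ 22.896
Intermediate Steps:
t(b) = -429 - 33*b (t(b) = -33*(13 + b) = -429 - 33*b)
4425/2220 + 3449/t((10*(-1) - 23) + 15) = 4425/2220 + 3449/(-429 - 33*((10*(-1) - 23) + 15)) = 4425*(1/2220) + 3449/(-429 - 33*((-10 - 23) + 15)) = 295/148 + 3449/(-429 - 33*(-33 + 15)) = 295/148 + 3449/(-429 - 33*(-18)) = 295/148 + 3449/(-429 + 594) = 295/148 + 3449/165 = 559127/24420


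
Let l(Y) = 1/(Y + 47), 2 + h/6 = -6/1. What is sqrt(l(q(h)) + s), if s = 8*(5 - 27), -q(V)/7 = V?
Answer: I*sqrt(25816881)/383 ≈ 13.266*I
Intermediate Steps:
h = -48 (h = -12 + 6*(-6/1) = -12 + 6*(-6*1) = -12 + 6*(-6) = -12 - 36 = -48)
q(V) = -7*V
s = -176 (s = 8*(-22) = -176)
l(Y) = 1/(47 + Y)
sqrt(l(q(h)) + s) = sqrt(1/(47 - 7*(-48)) - 176) = sqrt(1/(47 + 336) - 176) = sqrt(1/383 - 176) = sqrt(-67407/383) = I*sqrt(25816881)/383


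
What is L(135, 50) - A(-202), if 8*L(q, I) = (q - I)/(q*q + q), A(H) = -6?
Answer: 10369/1728 ≈ 6.0006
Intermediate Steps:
L(q, I) = (q - I)/(8*(q + q²)) (L(q, I) = ((q - I)/(q*q + q))/8 = ((q - I)/(q² + q))/8 = ((q - I)/(q + q²))/8 = (q - I)/(8*(q + q²)))
L(135, 50) - A(-202) = (⅛)*(135 - 1*50)/(135*(1 + 135)) - 1*(-6) = (⅛)*(1/135)*(135 - 50)/136 + 6 = (⅛)*(1/135)*(1/136)*85 + 6 = 1/1728 + 6 = 10369/1728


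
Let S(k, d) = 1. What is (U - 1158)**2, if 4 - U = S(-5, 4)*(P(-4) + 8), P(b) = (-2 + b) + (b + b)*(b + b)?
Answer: 1488400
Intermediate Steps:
P(b) = -2 + b + 4*b**2 (P(b) = (-2 + b) + (2*b)*(2*b) = (-2 + b) + 4*b**2 = -2 + b + 4*b**2)
U = -62 (U = 4 - ((-2 - 4 + 4*(-4)**2) + 8) = 4 - ((-2 - 4 + 4*16) + 8) = 4 - ((-2 - 4 + 64) + 8) = 4 - (58 + 8) = 4 - 66 = -62)
(U - 1158)**2 = (-62 - 1158)**2 = (-1220)**2 = 1488400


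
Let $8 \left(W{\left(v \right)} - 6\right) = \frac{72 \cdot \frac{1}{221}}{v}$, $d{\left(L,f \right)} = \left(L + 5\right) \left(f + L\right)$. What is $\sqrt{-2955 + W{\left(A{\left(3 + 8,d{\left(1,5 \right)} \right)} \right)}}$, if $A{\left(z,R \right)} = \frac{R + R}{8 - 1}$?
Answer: $\frac{5 i \sqrt{92180426}}{884} \approx 54.305 i$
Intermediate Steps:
$d{\left(L,f \right)} = \left(5 + L\right) \left(L + f\right)$
$A{\left(z,R \right)} = \frac{2 R}{7}$
$W{\left(v \right)} = 6 + \frac{9}{221 v}$ ($W{\left(v \right)} = 6 + \frac{\frac{72}{221} \frac{1}{v}}{8} = 6 + \frac{9}{221 v}$)
$\sqrt{-2955 + W{\left(A{\left(3 + 8,d{\left(1,5 \right)} \right)} \right)}} = \sqrt{-2955 + \left(6 + \frac{9}{221 \frac{2 \left(1^{2} + 5 \cdot 1 + 5 \cdot 5 + 1 \cdot 5\right)}{7}}\right)} = \sqrt{-2955 + \left(6 + \frac{9}{221 \frac{2 \left(1 + 5 + 25 + 5\right)}{7}}\right)} = \sqrt{-2955 + \left(6 + \frac{9}{221 \cdot \frac{2}{7} \cdot 36}\right)} = \sqrt{-2955 + \left(6 + \frac{9}{221 \cdot \frac{72}{7}}\right)} = \sqrt{-2955 + \left(6 + \frac{9}{221} \cdot \frac{7}{72}\right)} = \sqrt{-2955 + \left(6 + \frac{7}{1768}\right)} = \sqrt{-2955 + \frac{10615}{1768}} = \sqrt{- \frac{5213825}{1768}} = \frac{5 i \sqrt{92180426}}{884}$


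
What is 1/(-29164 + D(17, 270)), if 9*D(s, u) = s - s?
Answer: -1/29164 ≈ -3.4289e-5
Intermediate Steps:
D(s, u) = 0 (D(s, u) = (s - s)/9 = (⅑)*0 = 0)
1/(-29164 + D(17, 270)) = 1/(-29164 + 0) = 1/(-29164) = -1/29164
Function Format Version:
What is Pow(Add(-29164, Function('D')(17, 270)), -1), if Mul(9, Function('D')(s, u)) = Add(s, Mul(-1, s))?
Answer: Rational(-1, 29164) ≈ -3.4289e-5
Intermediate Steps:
Function('D')(s, u) = 0 (Function('D')(s, u) = Mul(Rational(1, 9), Add(s, Mul(-1, s))) = Mul(Rational(1, 9), 0) = 0)
Pow(Add(-29164, Function('D')(17, 270)), -1) = Pow(Add(-29164, 0), -1) = Pow(-29164, -1) = Rational(-1, 29164)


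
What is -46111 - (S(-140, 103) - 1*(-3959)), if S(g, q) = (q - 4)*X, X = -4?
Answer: -49674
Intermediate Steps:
S(g, q) = 16 - 4*q (S(g, q) = (q - 4)*(-4) = (-4 + q)*(-4) = 16 - 4*q)
-46111 - (S(-140, 103) - 1*(-3959)) = -46111 - ((16 - 4*103) - 1*(-3959)) = -46111 - ((16 - 412) + 3959) = -46111 - (-396 + 3959) = -46111 - 1*3563 = -46111 - 3563 = -49674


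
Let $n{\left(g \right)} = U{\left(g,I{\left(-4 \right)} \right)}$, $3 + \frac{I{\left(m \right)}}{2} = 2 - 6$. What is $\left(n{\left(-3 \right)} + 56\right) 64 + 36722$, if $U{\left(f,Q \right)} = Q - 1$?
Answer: $39346$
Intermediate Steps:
$I{\left(m \right)} = -14$ ($I{\left(m \right)} = -6 + 2 \left(2 - 6\right) = -6 + 2 \left(-4\right) = -6 - 8 = -14$)
$U{\left(f,Q \right)} = -1 + Q$
$n{\left(g \right)} = -15$ ($n{\left(g \right)} = -1 - 14 = -15$)
$\left(n{\left(-3 \right)} + 56\right) 64 + 36722 = \left(-15 + 56\right) 64 + 36722 = 41 \cdot 64 + 36722 = 2624 + 36722 = 39346$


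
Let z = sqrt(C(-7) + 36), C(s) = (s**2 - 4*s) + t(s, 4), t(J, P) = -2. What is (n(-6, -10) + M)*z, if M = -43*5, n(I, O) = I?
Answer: -221*sqrt(111) ≈ -2328.4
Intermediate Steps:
C(s) = -2 + s**2 - 4*s (C(s) = (s**2 - 4*s) - 2 = -2 + s**2 - 4*s)
z = sqrt(111) (z = sqrt((-2 + (-7)**2 - 4*(-7)) + 36) = sqrt((-2 + 49 + 28) + 36) = sqrt(75 + 36) = sqrt(111) ≈ 10.536)
M = -215
(n(-6, -10) + M)*z = (-6 - 215)*sqrt(111) = -221*sqrt(111)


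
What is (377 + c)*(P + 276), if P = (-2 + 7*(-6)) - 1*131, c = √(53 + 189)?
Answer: 38077 + 1111*√2 ≈ 39648.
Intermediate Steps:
c = 11*√2 (c = √242 = 11*√2 ≈ 15.556)
P = -175 (P = (-2 - 42) - 131 = -44 - 131 = -175)
(377 + c)*(P + 276) = (377 + 11*√2)*(-175 + 276) = (377 + 11*√2)*101 = 38077 + 1111*√2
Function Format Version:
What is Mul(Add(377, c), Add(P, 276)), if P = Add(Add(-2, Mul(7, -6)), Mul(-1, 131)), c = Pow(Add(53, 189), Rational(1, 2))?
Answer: Add(38077, Mul(1111, Pow(2, Rational(1, 2)))) ≈ 39648.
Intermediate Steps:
c = Mul(11, Pow(2, Rational(1, 2))) (c = Pow(242, Rational(1, 2)) = Mul(11, Pow(2, Rational(1, 2))) ≈ 15.556)
P = -175 (P = Add(Add(-2, -42), -131) = Add(-44, -131) = -175)
Mul(Add(377, c), Add(P, 276)) = Mul(Add(377, Mul(11, Pow(2, Rational(1, 2)))), Add(-175, 276)) = Mul(Add(377, Mul(11, Pow(2, Rational(1, 2)))), 101) = Add(38077, Mul(1111, Pow(2, Rational(1, 2))))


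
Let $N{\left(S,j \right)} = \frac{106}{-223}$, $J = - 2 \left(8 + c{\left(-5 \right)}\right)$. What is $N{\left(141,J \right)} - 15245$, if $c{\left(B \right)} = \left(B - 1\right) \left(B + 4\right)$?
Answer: $- \frac{3399741}{223} \approx -15245.0$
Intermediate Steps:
$c{\left(B \right)} = \left(-1 + B\right) \left(4 + B\right)$
$J = -28$ ($J = - 2 \left(8 + \left(-4 + \left(-5\right)^{2} + 3 \left(-5\right)\right)\right) = - 2 \left(8 - -6\right) = - 2 \left(8 + 6\right) = \left(-2\right) 14 = -28$)
$N{\left(S,j \right)} = - \frac{106}{223}$ ($N{\left(S,j \right)} = 106 \left(- \frac{1}{223}\right) = - \frac{106}{223}$)
$N{\left(141,J \right)} - 15245 = - \frac{106}{223} - 15245 = - \frac{3399741}{223}$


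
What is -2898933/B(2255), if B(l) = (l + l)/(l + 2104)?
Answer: -12636448947/4510 ≈ -2.8019e+6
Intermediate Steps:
B(l) = 2*l/(2104 + l) (B(l) = (2*l)/(2104 + l) = 2*l/(2104 + l))
-2898933/B(2255) = -2898933/(2*2255/(2104 + 2255)) = -2898933/(2*2255/4359) = -2898933/(2*2255*(1/4359)) = -2898933/4510/4359 = -2898933*4359/4510 = -12636448947/4510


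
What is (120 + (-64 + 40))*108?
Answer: 10368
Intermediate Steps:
(120 + (-64 + 40))*108 = (120 - 24)*108 = 96*108 = 10368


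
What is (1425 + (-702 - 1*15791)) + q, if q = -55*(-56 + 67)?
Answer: -15673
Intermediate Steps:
q = -605 (q = -55*11 = -605)
(1425 + (-702 - 1*15791)) + q = (1425 + (-702 - 1*15791)) - 605 = (1425 + (-702 - 15791)) - 605 = (1425 - 16493) - 605 = -15068 - 605 = -15673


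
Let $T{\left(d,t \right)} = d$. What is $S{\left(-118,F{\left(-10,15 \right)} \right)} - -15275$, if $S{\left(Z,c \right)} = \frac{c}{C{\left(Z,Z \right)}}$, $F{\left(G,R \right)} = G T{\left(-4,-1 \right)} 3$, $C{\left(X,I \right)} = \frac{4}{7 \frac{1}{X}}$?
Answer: $\frac{901120}{59} \approx 15273.0$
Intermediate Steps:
$C{\left(X,I \right)} = \frac{4 X}{7}$ ($C{\left(X,I \right)} = 4 \frac{X}{7} = \frac{4 X}{7}$)
$F{\left(G,R \right)} = - 12 G$ ($F{\left(G,R \right)} = G \left(-4\right) 3 = - 4 G 3 = - 12 G$)
$S{\left(Z,c \right)} = \frac{7 c}{4 Z}$ ($S{\left(Z,c \right)} = \frac{c}{\frac{4}{7} Z} = c \frac{7}{4 Z} = \frac{7 c}{4 Z}$)
$S{\left(-118,F{\left(-10,15 \right)} \right)} - -15275 = \frac{7 \left(\left(-12\right) \left(-10\right)\right)}{4 \left(-118\right)} - -15275 = \frac{7}{4} \cdot 120 \left(- \frac{1}{118}\right) + 15275 = - \frac{105}{59} + 15275 = \frac{901120}{59}$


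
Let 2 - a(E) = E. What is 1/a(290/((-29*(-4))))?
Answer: -2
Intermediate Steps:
a(E) = 2 - E
1/a(290/((-29*(-4)))) = 1/(2 - 290/((-29*(-4)))) = 1/(2 - 290/116) = 1/(2 - 1*5/2) = 1/(2 - 5/2) = 1/(-½) = -2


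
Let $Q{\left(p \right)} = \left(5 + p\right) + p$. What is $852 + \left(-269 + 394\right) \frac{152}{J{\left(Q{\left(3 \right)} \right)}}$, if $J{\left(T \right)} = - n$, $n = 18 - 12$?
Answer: $- \frac{6944}{3} \approx -2314.7$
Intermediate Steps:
$Q{\left(p \right)} = 5 + 2 p$
$n = 6$
$J{\left(T \right)} = -6$ ($J{\left(T \right)} = \left(-1\right) 6 = -6$)
$852 + \left(-269 + 394\right) \frac{152}{J{\left(Q{\left(3 \right)} \right)}} = 852 + \left(-269 + 394\right) \frac{152}{-6} = 852 + 125 \cdot 152 \left(- \frac{1}{6}\right) = 852 + 125 \left(- \frac{76}{3}\right) = 852 - \frac{9500}{3} = - \frac{6944}{3}$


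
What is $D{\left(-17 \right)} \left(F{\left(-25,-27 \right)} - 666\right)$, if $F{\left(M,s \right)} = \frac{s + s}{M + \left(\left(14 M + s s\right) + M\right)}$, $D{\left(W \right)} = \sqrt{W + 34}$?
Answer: $- \frac{219168 \sqrt{17}}{329} \approx -2746.7$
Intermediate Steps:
$D{\left(W \right)} = \sqrt{34 + W}$
$F{\left(M,s \right)} = \frac{2 s}{s^{2} + 16 M}$ ($F{\left(M,s \right)} = \frac{2 s}{M + \left(\left(14 M + s^{2}\right) + M\right)} = \frac{2 s}{M + \left(\left(s^{2} + 14 M\right) + M\right)} = \frac{2 s}{M + \left(s^{2} + 15 M\right)} = \frac{2 s}{s^{2} + 16 M}$)
$D{\left(-17 \right)} \left(F{\left(-25,-27 \right)} - 666\right) = \sqrt{34 - 17} \left(2 \left(-27\right) \frac{1}{\left(-27\right)^{2} + 16 \left(-25\right)} - 666\right) = \sqrt{17} \left(2 \left(-27\right) \frac{1}{729 - 400} - 666\right) = \sqrt{17} \left(2 \left(-27\right) \frac{1}{329} - 666\right) = \sqrt{17} \left(- \frac{54}{329} - 666\right) = \sqrt{17} \left(- \frac{219168}{329}\right) = - \frac{219168 \sqrt{17}}{329}$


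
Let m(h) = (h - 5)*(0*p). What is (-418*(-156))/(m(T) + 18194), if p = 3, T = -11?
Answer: 2964/827 ≈ 3.5840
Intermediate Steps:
m(h) = 0 (m(h) = (h - 5)*(0*3) = (-5 + h)*0 = 0)
(-418*(-156))/(m(T) + 18194) = (-418*(-156))/(0 + 18194) = 65208/18194 = 65208*(1/18194) = 2964/827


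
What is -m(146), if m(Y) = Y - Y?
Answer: 0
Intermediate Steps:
m(Y) = 0
-m(146) = -1*0 = 0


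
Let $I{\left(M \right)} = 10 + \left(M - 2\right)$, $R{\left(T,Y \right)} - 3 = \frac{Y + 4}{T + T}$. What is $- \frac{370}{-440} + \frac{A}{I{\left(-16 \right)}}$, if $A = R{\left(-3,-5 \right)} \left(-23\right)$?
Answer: $\frac{5251}{528} \approx 9.9451$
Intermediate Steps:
$R{\left(T,Y \right)} = 3 + \frac{4 + Y}{2 T}$ ($R{\left(T,Y \right)} = 3 + \frac{Y + 4}{T + T} = 3 + \frac{4 + Y}{2 T}$)
$I{\left(M \right)} = 8 + M$ ($I{\left(M \right)} = 10 + \left(-2 + M\right) = 8 + M$)
$A = - \frac{437}{6}$ ($A = \frac{4 - 5 + 6 \left(-3\right)}{2 \left(-3\right)} \left(-23\right) = \frac{1}{2} \left(- \frac{1}{3}\right) \left(4 - 5 - 18\right) \left(-23\right) = \frac{1}{2} \left(- \frac{1}{3}\right) \left(-19\right) \left(-23\right) = \frac{19}{6} \left(-23\right) = - \frac{437}{6} \approx -72.833$)
$- \frac{370}{-440} + \frac{A}{I{\left(-16 \right)}} = - \frac{370}{-440} - \frac{437}{6 \left(8 - 16\right)} = \left(-370\right) \left(- \frac{1}{440}\right) - \frac{437}{6 \left(-8\right)} = \frac{37}{44} - - \frac{437}{48} = \frac{37}{44} + \frac{437}{48} = \frac{5251}{528}$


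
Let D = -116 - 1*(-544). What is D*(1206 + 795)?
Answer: 856428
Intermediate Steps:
D = 428 (D = -116 + 544 = 428)
D*(1206 + 795) = 428*(1206 + 795) = 428*2001 = 856428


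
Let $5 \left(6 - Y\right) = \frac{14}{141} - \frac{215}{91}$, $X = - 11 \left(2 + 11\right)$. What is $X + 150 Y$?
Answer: $\frac{3528099}{4277} \approx 824.9$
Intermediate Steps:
$X = -143$ ($X = \left(-11\right) 13 = -143$)
$Y = \frac{413971}{64155}$ ($Y = 6 - \frac{\frac{14}{141} - \frac{215}{91}}{5} = 6 - - \frac{29041}{64155} = 6 + \frac{29041}{64155} = \frac{413971}{64155} \approx 6.4527$)
$X + 150 Y = -143 + 150 \cdot \frac{413971}{64155} = -143 + \frac{4139710}{4277} = \frac{3528099}{4277}$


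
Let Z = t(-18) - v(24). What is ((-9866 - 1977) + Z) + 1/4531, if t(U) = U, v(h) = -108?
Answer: -53252842/4531 ≈ -11753.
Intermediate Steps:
Z = 90 (Z = -18 - 1*(-108) = -18 + 108 = 90)
((-9866 - 1977) + Z) + 1/4531 = ((-9866 - 1977) + 90) + 1/4531 = (-11843 + 90) + 1/4531 = -11753 + 1/4531 = -53252842/4531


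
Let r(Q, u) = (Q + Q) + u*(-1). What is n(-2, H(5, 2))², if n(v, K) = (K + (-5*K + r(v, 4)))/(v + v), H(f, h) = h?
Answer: 16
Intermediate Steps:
r(Q, u) = -u + 2*Q (r(Q, u) = 2*Q - u = -u + 2*Q)
n(v, K) = (-4 - 4*K + 2*v)/(2*v) (n(v, K) = (K + (-5*K + (-1*4 + 2*v)))/(v + v) = (K + (-5*K + (-4 + 2*v)))/((2*v)) = (K + (-4 - 5*K + 2*v))*(1/(2*v)) = (-4 - 4*K + 2*v)*(1/(2*v)) = (-4 - 4*K + 2*v)/(2*v))
n(-2, H(5, 2))² = ((-2 - 2 - 2*2)/(-2))² = (-(-2 - 2 - 4)/2)² = (-½*(-8))² = 4² = 16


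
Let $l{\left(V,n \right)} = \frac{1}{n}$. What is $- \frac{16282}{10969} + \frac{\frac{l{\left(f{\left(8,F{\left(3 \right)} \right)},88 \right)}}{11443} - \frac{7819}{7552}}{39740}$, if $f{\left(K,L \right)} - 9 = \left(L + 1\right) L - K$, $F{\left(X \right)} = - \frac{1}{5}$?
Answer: $- \frac{87869824725522421}{59195872163591680} \approx -1.4844$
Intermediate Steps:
$F{\left(X \right)} = - \frac{1}{5}$ ($F{\left(X \right)} = \left(-1\right) \frac{1}{5} = - \frac{1}{5}$)
$f{\left(K,L \right)} = 9 - K + L \left(1 + L\right)$ ($f{\left(K,L \right)} = 9 - \left(K - \left(L + 1\right) L\right) = 9 - \left(K - \left(1 + L\right) L\right) = 9 - \left(K - L \left(1 + L\right)\right) = 9 - K + L \left(1 + L\right)$)
$- \frac{16282}{10969} + \frac{\frac{l{\left(f{\left(8,F{\left(3 \right)} \right)},88 \right)}}{11443} - \frac{7819}{7552}}{39740} = - \frac{16282}{10969} + \frac{\frac{1}{88 \cdot 11443} - \frac{7819}{7552}}{39740} = \left(-16282\right) \frac{1}{10969} + \left(\frac{1}{88} \cdot \frac{1}{11443} - \frac{7819}{7552}\right) \frac{1}{39740} = - \frac{2326}{1567} + \left(\frac{1}{1006984} - \frac{7819}{7552}\right) \frac{1}{39740} = - \frac{2326}{1567} - \frac{984200043}{37776561687040} = - \frac{87869824725522421}{59195872163591680}$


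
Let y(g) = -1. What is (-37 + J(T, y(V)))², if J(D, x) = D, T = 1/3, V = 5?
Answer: 12100/9 ≈ 1344.4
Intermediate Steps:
T = ⅓ ≈ 0.33333
(-37 + J(T, y(V)))² = (-37 + ⅓)² = (-110/3)² = 12100/9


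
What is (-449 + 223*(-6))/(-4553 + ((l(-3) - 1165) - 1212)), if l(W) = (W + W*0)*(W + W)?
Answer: 1787/6912 ≈ 0.25854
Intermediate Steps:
l(W) = 2*W² (l(W) = (W + 0)*(2*W) = W*(2*W) = 2*W²)
(-449 + 223*(-6))/(-4553 + ((l(-3) - 1165) - 1212)) = (-449 + 223*(-6))/(-4553 + ((2*(-3)² - 1165) - 1212)) = (-449 - 1338)/(-4553 + ((2*9 - 1165) - 1212)) = -1787/(-4553 + ((18 - 1165) - 1212)) = -1787/(-4553 + (-1147 - 1212)) = -1787/(-4553 - 2359) = -1787/(-6912) = -1787*(-1/6912) = 1787/6912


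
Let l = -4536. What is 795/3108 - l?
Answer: 4699561/1036 ≈ 4536.3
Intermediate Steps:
795/3108 - l = 795/3108 - 1*(-4536) = 795*(1/3108) + 4536 = 265/1036 + 4536 = 4699561/1036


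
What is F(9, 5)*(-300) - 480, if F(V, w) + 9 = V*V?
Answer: -22080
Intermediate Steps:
F(V, w) = -9 + V² (F(V, w) = -9 + V*V = -9 + V²)
F(9, 5)*(-300) - 480 = (-9 + 9²)*(-300) - 480 = (-9 + 81)*(-300) - 480 = 72*(-300) - 480 = -21600 - 480 = -22080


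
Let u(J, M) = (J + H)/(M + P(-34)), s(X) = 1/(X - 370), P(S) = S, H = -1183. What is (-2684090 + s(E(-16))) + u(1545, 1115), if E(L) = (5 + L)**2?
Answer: -722473732153/269169 ≈ -2.6841e+6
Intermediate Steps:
s(X) = 1/(-370 + X)
u(J, M) = (-1183 + J)/(-34 + M) (u(J, M) = (J - 1183)/(M - 34) = (-1183 + J)/(-34 + M))
(-2684090 + s(E(-16))) + u(1545, 1115) = (-2684090 + 1/(-370 + (5 - 16)**2)) + (-1183 + 1545)/(-34 + 1115) = (-2684090 + 1/(-370 + (-11)**2)) + 362/1081 = (-2684090 + 1/(-370 + 121)) + (1/1081)*362 = (-2684090 + 1/(-249)) + 362/1081 = (-2684090 - 1/249) + 362/1081 = -668338411/249 + 362/1081 = -722473732153/269169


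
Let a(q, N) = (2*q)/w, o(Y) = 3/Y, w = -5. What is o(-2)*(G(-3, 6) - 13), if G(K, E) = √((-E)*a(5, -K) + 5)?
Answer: 39/2 - 3*√17/2 ≈ 13.315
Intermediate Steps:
a(q, N) = -2*q/5 (a(q, N) = (2*q)/(-5) = (2*q)*(-⅕) = -2*q/5)
G(K, E) = √(5 + 2*E) (G(K, E) = √((-E)*(-⅖*5) + 5) = √(-E*(-2) + 5) = √(2*E + 5) = √(5 + 2*E))
o(-2)*(G(-3, 6) - 13) = (3/(-2))*(√(5 + 2*6) - 13) = (3*(-½))*(√(5 + 12) - 13) = -3*(√17 - 13)/2 = -3*(-13 + √17)/2 = 39/2 - 3*√17/2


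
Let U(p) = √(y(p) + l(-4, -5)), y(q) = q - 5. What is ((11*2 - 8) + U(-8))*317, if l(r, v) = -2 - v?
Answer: 4438 + 317*I*√10 ≈ 4438.0 + 1002.4*I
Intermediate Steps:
y(q) = -5 + q
U(p) = √(-2 + p) (U(p) = √((-5 + p) + (-2 - 1*(-5))) = √((-5 + p) + (-2 + 5)) = √((-5 + p) + 3) = √(-2 + p))
((11*2 - 8) + U(-8))*317 = ((11*2 - 8) + √(-2 - 8))*317 = ((22 - 8) + √(-10))*317 = (14 + I*√10)*317 = 4438 + 317*I*√10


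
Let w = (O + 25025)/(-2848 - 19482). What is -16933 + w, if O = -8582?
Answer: -1862711/110 ≈ -16934.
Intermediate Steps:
w = -81/110 (w = (-8582 + 25025)/(-2848 - 19482) = 16443/(-22330) = 16443*(-1/22330) = -81/110 ≈ -0.73636)
-16933 + w = -16933 - 81/110 = -1862711/110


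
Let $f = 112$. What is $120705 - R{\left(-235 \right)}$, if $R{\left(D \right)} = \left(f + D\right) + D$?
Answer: $121063$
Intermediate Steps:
$R{\left(D \right)} = 112 + 2 D$ ($R{\left(D \right)} = \left(112 + D\right) + D = 112 + 2 D$)
$120705 - R{\left(-235 \right)} = 120705 - \left(112 + 2 \left(-235\right)\right) = 120705 - \left(112 - 470\right) = 120705 - -358 = 120705 + 358 = 121063$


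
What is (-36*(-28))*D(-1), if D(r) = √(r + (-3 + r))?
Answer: 1008*I*√5 ≈ 2254.0*I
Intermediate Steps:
D(r) = √(-3 + 2*r)
(-36*(-28))*D(-1) = (-36*(-28))*√(-3 + 2*(-1)) = 1008*√(-3 - 2) = 1008*√(-5) = 1008*(I*√5) = 1008*I*√5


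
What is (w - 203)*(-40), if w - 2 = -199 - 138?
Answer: 21520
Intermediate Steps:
w = -335 (w = 2 + (-199 - 138) = 2 - 337 = -335)
(w - 203)*(-40) = (-335 - 203)*(-40) = -538*(-40) = 21520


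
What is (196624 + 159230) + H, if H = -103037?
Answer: 252817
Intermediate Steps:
(196624 + 159230) + H = (196624 + 159230) - 103037 = 355854 - 103037 = 252817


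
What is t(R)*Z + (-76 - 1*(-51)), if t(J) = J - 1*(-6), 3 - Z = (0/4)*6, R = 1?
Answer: -4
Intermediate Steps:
Z = 3 (Z = 3 - 0/4*6 = 3 - 0*(1/4)*6 = 3 - 0*6 = 3 - 1*0 = 3 + 0 = 3)
t(J) = 6 + J (t(J) = J + 6 = 6 + J)
t(R)*Z + (-76 - 1*(-51)) = (6 + 1)*3 + (-76 - 1*(-51)) = 7*3 + (-76 + 51) = 21 - 25 = -4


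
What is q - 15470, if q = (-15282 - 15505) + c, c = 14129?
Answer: -32128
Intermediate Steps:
q = -16658 (q = (-15282 - 15505) + 14129 = -30787 + 14129 = -16658)
q - 15470 = -16658 - 15470 = -32128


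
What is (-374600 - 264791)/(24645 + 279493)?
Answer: -639391/304138 ≈ -2.1023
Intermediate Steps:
(-374600 - 264791)/(24645 + 279493) = -639391/304138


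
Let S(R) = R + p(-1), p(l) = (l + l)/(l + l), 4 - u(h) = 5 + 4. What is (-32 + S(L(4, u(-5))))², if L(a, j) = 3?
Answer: 784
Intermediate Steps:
u(h) = -5 (u(h) = 4 - (5 + 4) = 4 - 1*9 = 4 - 9 = -5)
p(l) = 1 (p(l) = (2*l)/((2*l)) = (2*l)*(1/(2*l)) = 1)
S(R) = 1 + R (S(R) = R + 1 = 1 + R)
(-32 + S(L(4, u(-5))))² = (-32 + (1 + 3))² = (-32 + 4)² = (-28)² = 784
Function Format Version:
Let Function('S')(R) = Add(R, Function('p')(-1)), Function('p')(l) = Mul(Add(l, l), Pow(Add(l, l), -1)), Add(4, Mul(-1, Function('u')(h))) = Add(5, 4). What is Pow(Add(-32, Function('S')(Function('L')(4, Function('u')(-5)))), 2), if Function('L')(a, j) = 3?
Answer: 784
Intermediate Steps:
Function('u')(h) = -5 (Function('u')(h) = Add(4, Mul(-1, Add(5, 4))) = Add(4, Mul(-1, 9)) = Add(4, -9) = -5)
Function('p')(l) = 1 (Function('p')(l) = Mul(Mul(2, l), Pow(Mul(2, l), -1)) = Mul(Mul(2, l), Mul(Rational(1, 2), Pow(l, -1))) = 1)
Function('S')(R) = Add(1, R) (Function('S')(R) = Add(R, 1) = Add(1, R))
Pow(Add(-32, Function('S')(Function('L')(4, Function('u')(-5)))), 2) = Pow(Add(-32, Add(1, 3)), 2) = Pow(Add(-32, 4), 2) = Pow(-28, 2) = 784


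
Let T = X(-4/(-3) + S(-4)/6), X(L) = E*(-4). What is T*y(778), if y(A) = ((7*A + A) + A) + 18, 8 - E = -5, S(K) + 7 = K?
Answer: -365040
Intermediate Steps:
S(K) = -7 + K
E = 13 (E = 8 - 1*(-5) = 8 + 5 = 13)
y(A) = 18 + 9*A (y(A) = (8*A + A) + 18 = 9*A + 18 = 18 + 9*A)
X(L) = -52 (X(L) = 13*(-4) = -52)
T = -52
T*y(778) = -52*(18 + 9*778) = -52*(18 + 7002) = -52*7020 = -365040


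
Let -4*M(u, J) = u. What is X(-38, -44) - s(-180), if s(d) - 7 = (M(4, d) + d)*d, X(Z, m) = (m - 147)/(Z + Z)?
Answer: -2476421/76 ≈ -32585.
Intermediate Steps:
M(u, J) = -u/4
X(Z, m) = (-147 + m)/(2*Z) (X(Z, m) = (-147 + m)/((2*Z)) = (-147 + m)*(1/(2*Z)) = (-147 + m)/(2*Z))
s(d) = 7 + d*(-1 + d) (s(d) = 7 + (-¼*4 + d)*d = 7 + (-1 + d)*d = 7 + d*(-1 + d))
X(-38, -44) - s(-180) = (½)*(-147 - 44)/(-38) - (7 + (-180)² - 1*(-180)) = (½)*(-1/38)*(-191) - (7 + 32400 + 180) = 191/76 - 1*32587 = 191/76 - 32587 = -2476421/76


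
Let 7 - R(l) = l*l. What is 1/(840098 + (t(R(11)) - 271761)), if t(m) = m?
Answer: 1/568223 ≈ 1.7599e-6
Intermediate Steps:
R(l) = 7 - l² (R(l) = 7 - l*l = 7 - l²)
1/(840098 + (t(R(11)) - 271761)) = 1/(840098 + ((7 - 1*11²) - 271761)) = 1/(840098 + ((7 - 1*121) - 271761)) = 1/(840098 + ((7 - 121) - 271761)) = 1/(840098 + (-114 - 271761)) = 1/(840098 - 271875) = 1/568223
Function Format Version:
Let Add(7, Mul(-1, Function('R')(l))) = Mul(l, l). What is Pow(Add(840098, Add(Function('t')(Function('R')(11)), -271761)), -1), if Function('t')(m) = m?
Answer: Rational(1, 568223) ≈ 1.7599e-6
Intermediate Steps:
Function('R')(l) = Add(7, Mul(-1, Pow(l, 2))) (Function('R')(l) = Add(7, Mul(-1, Mul(l, l))) = Add(7, Mul(-1, Pow(l, 2))))
Pow(Add(840098, Add(Function('t')(Function('R')(11)), -271761)), -1) = Pow(Add(840098, Add(Add(7, Mul(-1, Pow(11, 2))), -271761)), -1) = Pow(Add(840098, Add(Add(7, Mul(-1, 121)), -271761)), -1) = Pow(Add(840098, Add(Add(7, -121), -271761)), -1) = Pow(Add(840098, Add(-114, -271761)), -1) = Pow(Add(840098, -271875), -1) = Pow(568223, -1) = Rational(1, 568223)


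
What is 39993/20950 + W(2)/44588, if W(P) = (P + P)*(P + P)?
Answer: 445885771/233529650 ≈ 1.9093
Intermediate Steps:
W(P) = 4*P² (W(P) = (2*P)*(2*P) = 4*P²)
39993/20950 + W(2)/44588 = 39993/20950 + (4*2²)/44588 = 39993*(1/20950) + (4*4)*(1/44588) = 39993/20950 + 16*(1/44588) = 39993/20950 + 4/11147 = 445885771/233529650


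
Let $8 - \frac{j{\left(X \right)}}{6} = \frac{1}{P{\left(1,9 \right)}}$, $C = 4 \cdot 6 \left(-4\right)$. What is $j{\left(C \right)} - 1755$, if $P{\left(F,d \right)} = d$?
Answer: $- \frac{5123}{3} \approx -1707.7$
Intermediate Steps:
$C = -96$ ($C = 4 \left(-24\right) = -96$)
$j{\left(X \right)} = \frac{142}{3}$ ($j{\left(X \right)} = 48 - \frac{6}{9} = 48 - \frac{2}{3} = \frac{142}{3}$)
$j{\left(C \right)} - 1755 = \frac{142}{3} - 1755 = - \frac{5123}{3}$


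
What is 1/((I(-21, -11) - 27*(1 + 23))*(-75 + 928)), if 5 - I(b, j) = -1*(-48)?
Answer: -1/589423 ≈ -1.6966e-6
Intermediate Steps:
I(b, j) = -43 (I(b, j) = 5 - (-1)*(-48) = 5 - 1*48 = 5 - 48 = -43)
1/((I(-21, -11) - 27*(1 + 23))*(-75 + 928)) = 1/((-43 - 27*(1 + 23))*(-75 + 928)) = 1/((-43 - 27*24)*853) = 1/((-43 - 648)*853) = 1/(-691*853) = 1/(-589423) = -1/589423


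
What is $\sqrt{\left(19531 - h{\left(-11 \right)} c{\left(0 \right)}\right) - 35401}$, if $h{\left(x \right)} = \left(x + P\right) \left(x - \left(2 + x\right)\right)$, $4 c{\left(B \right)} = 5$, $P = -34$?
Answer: $\frac{i \sqrt{63930}}{2} \approx 126.42 i$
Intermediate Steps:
$c{\left(B \right)} = \frac{5}{4}$ ($c{\left(B \right)} = \frac{1}{4} \cdot 5 = \frac{5}{4}$)
$h{\left(x \right)} = 68 - 2 x$ ($h{\left(x \right)} = \left(x - 34\right) \left(x - \left(2 + x\right)\right) = \left(-34 + x\right) \left(-2\right) = 68 - 2 x$)
$\sqrt{\left(19531 - h{\left(-11 \right)} c{\left(0 \right)}\right) - 35401} = \sqrt{\left(19531 - \left(68 - -22\right) \frac{5}{4}\right) - 35401} = \sqrt{\left(19531 - \left(68 + 22\right) \frac{5}{4}\right) - 35401} = \sqrt{\left(19531 - 90 \cdot \frac{5}{4}\right) - 35401} = \sqrt{\left(19531 - \frac{225}{2}\right) - 35401} = \sqrt{\frac{38837}{2} - 35401} = \sqrt{- \frac{31965}{2}} = \frac{i \sqrt{63930}}{2}$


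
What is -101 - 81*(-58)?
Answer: 4597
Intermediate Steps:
-101 - 81*(-58) = -101 + 4698 = 4597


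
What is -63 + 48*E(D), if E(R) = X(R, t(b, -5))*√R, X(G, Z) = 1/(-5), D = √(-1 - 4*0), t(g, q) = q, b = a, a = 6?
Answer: -63 - 48*√I/5 ≈ -69.788 - 6.7882*I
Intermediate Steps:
b = 6
D = I (D = √(-1 + 0) = √(-1) = I ≈ 1.0*I)
X(G, Z) = -⅕
E(R) = -√R/5
-63 + 48*E(D) = -63 + 48*(-√I/5) = -63 - 48*√I/5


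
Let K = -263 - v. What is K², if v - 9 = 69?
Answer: 116281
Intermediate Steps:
v = 78 (v = 9 + 69 = 78)
K = -341 (K = -263 - 1*78 = -263 - 78 = -341)
K² = (-341)² = 116281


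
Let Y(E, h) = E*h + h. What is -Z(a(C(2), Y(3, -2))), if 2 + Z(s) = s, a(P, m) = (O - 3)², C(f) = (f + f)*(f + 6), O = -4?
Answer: -47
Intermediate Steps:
Y(E, h) = h + E*h
C(f) = 2*f*(6 + f) (C(f) = (2*f)*(6 + f) = 2*f*(6 + f))
a(P, m) = 49 (a(P, m) = (-4 - 3)² = (-7)² = 49)
Z(s) = -2 + s
-Z(a(C(2), Y(3, -2))) = -(-2 + 49) = -1*47 = -47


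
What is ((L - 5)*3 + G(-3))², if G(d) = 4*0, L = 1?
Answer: 144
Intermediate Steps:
G(d) = 0
((L - 5)*3 + G(-3))² = ((1 - 5)*3 + 0)² = (-4*3 + 0)² = (-12 + 0)² = (-12)² = 144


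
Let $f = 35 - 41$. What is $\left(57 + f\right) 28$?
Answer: $1428$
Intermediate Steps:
$f = -6$ ($f = 35 - 41 = -6$)
$\left(57 + f\right) 28 = \left(57 - 6\right) 28 = 51 \cdot 28 = 1428$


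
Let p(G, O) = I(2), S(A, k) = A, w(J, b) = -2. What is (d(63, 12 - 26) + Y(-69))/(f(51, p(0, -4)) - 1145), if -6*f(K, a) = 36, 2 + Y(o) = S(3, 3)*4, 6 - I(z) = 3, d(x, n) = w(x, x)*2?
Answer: -6/1151 ≈ -0.0052129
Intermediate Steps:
d(x, n) = -4 (d(x, n) = -2*2 = -4)
I(z) = 3 (I(z) = 6 - 1*3 = 6 - 3 = 3)
p(G, O) = 3
Y(o) = 10 (Y(o) = -2 + 3*4 = -2 + 12 = 10)
f(K, a) = -6 (f(K, a) = -⅙*36 = -6)
(d(63, 12 - 26) + Y(-69))/(f(51, p(0, -4)) - 1145) = (-4 + 10)/(-6 - 1145) = 6/(-1151) = 6*(-1/1151) = -6/1151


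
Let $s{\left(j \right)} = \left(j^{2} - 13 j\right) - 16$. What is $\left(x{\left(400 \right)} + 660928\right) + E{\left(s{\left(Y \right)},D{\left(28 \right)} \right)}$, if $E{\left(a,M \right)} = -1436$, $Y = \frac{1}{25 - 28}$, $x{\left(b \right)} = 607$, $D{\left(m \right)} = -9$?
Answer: $660099$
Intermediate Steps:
$Y = - \frac{1}{3}$ ($Y = \frac{1}{-3} = - \frac{1}{3} \approx -0.33333$)
$s{\left(j \right)} = -16 + j^{2} - 13 j$
$\left(x{\left(400 \right)} + 660928\right) + E{\left(s{\left(Y \right)},D{\left(28 \right)} \right)} = \left(607 + 660928\right) - 1436 = 661535 - 1436 = 660099$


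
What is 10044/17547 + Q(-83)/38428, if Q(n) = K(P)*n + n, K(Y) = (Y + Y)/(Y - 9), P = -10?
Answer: 186580671/328503236 ≈ 0.56797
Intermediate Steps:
K(Y) = 2*Y/(-9 + Y) (K(Y) = (2*Y)/(-9 + Y) = 2*Y/(-9 + Y))
Q(n) = 39*n/19 (Q(n) = (2*(-10)/(-9 - 10))*n + n = (2*(-10)/(-19))*n + n = (2*(-10)*(-1/19))*n + n = 20*n/19 + n = 39*n/19)
10044/17547 + Q(-83)/38428 = 10044/17547 + ((39/19)*(-83))/38428 = 10044*(1/17547) - 3237/19*1/38428 = 3348/5849 - 249/56164 = 186580671/328503236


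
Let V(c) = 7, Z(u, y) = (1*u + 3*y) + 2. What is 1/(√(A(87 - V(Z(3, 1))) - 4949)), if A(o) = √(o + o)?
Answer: -I/√(4949 - 4*√10) ≈ -0.014233*I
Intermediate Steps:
Z(u, y) = 2 + u + 3*y (Z(u, y) = (u + 3*y) + 2 = 2 + u + 3*y)
A(o) = √2*√o (A(o) = √(2*o) = √2*√o)
1/(√(A(87 - V(Z(3, 1))) - 4949)) = 1/(√(√2*√(87 - 1*7) - 4949)) = 1/(√(√2*√(87 - 7) - 4949)) = 1/(√(√2*√80 - 4949)) = 1/(√(√2*(4*√5) - 4949)) = 1/(√(4*√10 - 4949)) = 1/(√(-4949 + 4*√10)) = (-4949 + 4*√10)^(-½)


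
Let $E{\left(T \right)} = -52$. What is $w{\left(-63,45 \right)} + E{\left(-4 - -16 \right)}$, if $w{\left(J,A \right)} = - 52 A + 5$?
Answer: $-2387$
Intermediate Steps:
$w{\left(J,A \right)} = 5 - 52 A$
$w{\left(-63,45 \right)} + E{\left(-4 - -16 \right)} = \left(5 - 2340\right) - 52 = -2335 - 52 = -2387$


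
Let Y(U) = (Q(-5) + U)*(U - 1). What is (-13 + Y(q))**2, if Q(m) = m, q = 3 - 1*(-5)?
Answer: 64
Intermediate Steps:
q = 8 (q = 3 + 5 = 8)
Y(U) = (-1 + U)*(-5 + U) (Y(U) = (-5 + U)*(U - 1) = (-5 + U)*(-1 + U) = (-1 + U)*(-5 + U))
(-13 + Y(q))**2 = (-13 + (5 + 8**2 - 6*8))**2 = (-13 + (5 + 64 - 48))**2 = (-13 + 21)**2 = 8**2 = 64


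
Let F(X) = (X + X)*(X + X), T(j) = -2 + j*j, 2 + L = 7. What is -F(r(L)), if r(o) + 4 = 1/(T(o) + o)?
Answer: -12321/196 ≈ -62.862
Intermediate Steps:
L = 5 (L = -2 + 7 = 5)
T(j) = -2 + j²
r(o) = -4 + 1/(-2 + o + o²) (r(o) = -4 + 1/((-2 + o²) + o) = -4 + 1/(-2 + o + o²))
F(X) = 4*X² (F(X) = (2*X)*(2*X) = 4*X²)
-F(r(L)) = -4*((9 - 4*5 - 4*5²)/(-2 + 5 + 5²))² = -4*((9 - 20 - 4*25)/(-2 + 5 + 25))² = -4*((9 - 20 - 100)/28)² = -4*((1/28)*(-111))² = -4*(-111/28)² = -4*12321/784 = -1*12321/196 = -12321/196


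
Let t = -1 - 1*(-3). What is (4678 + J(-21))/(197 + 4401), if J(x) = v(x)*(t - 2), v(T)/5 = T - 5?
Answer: 2339/2299 ≈ 1.0174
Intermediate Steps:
t = 2 (t = -1 + 3 = 2)
v(T) = -25 + 5*T (v(T) = 5*(T - 5) = 5*(-5 + T) = -25 + 5*T)
J(x) = 0 (J(x) = (-25 + 5*x)*(2 - 2) = (-25 + 5*x)*0 = 0)
(4678 + J(-21))/(197 + 4401) = (4678 + 0)/(197 + 4401) = 4678/4598 = 4678*(1/4598) = 2339/2299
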